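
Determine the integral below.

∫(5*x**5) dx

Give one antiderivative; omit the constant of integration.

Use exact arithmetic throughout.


Answer: 5*x**6/6.


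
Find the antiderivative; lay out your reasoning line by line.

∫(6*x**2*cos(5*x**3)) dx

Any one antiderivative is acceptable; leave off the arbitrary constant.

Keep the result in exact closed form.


Step 1. Substitute u = x**3, turning ∫(6*x**2*cos(5*x**3)) dx into ∫(2*cos(5*u)) du: now ∫(2*cos(5*u)) du.
Step 2. Evaluate the standard form: now 2*sin(5*u)/5.
Step 3. Substitute back u = x**3: now 2*sin(5*x**3)/5.
Answer: 2*sin(5*x**3)/5.


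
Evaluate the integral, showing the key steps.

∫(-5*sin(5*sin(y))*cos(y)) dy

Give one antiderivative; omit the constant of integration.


Step 1. Substitute u = sin(y), turning ∫(-5*sin(5*sin(y))*cos(y)) dy into ∫(-5*sin(5*u)) du: now ∫(-5*sin(5*u)) du.
Step 2. Evaluate the standard form: now cos(5*u).
Step 3. Substitute back u = sin(y): now cos(5*sin(y)).
Answer: cos(5*sin(y)).


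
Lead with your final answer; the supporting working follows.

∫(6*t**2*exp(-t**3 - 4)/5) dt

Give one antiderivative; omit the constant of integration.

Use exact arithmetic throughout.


The answer is -2*exp(-t**3 - 4)/5.
Step 1. Substitute u = t**3 + 4, turning ∫(6*t**2*exp(-t**3 - 4)/5) dt into ∫(2*exp(-u)/5) du: now ∫(2*exp(-u)/5) du.
Step 2. Evaluate the standard form: now -2*exp(-u)/5.
Step 3. Substitute back u = t**3 + 4: now -2*exp(-t**3 - 4)/5.
Answer: -2*exp(-t**3 - 4)/5.


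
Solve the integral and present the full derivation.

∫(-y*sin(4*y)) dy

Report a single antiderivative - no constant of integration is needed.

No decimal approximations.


Step 1. Integrate ∫(-y*sin(4*y)) dy by parts with u = y, dv = (-sin(4*y)) dy, so v = cos(4*y)/4: now y*cos(4*y)/4 + ∫(-cos(4*y)/4) dy.
Step 2. Evaluate the standard form: now y*cos(4*y)/4 - sin(4*y)/16.
Answer: y*cos(4*y)/4 - sin(4*y)/16.


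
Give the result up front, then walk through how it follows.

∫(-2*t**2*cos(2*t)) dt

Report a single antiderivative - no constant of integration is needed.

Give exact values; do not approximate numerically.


The answer is -t**2*sin(2*t) - t*cos(2*t) + sin(2*t)/2.
Step 1. Integrate ∫(-2*t**2*cos(2*t)) dt by parts with u = t**2, dv = (-2*cos(2*t)) dt, so v = -sin(2*t): now -t**2*sin(2*t) + ∫(2*t*sin(2*t)) dt.
Step 2. Integrate ∫(2*t*sin(2*t)) dt by parts with u = t, dv = (2*sin(2*t)) dt, so v = -cos(2*t): now -t**2*sin(2*t) - t*cos(2*t) + ∫(cos(2*t)) dt.
Step 3. Evaluate the standard form: now -t**2*sin(2*t) - t*cos(2*t) + sin(2*t)/2.
Answer: -t**2*sin(2*t) - t*cos(2*t) + sin(2*t)/2.


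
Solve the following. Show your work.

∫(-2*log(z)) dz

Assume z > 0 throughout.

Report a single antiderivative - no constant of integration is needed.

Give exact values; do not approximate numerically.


Step 1. Integrate ∫(-2*log(z)) dz by parts with u = log(z), dv = (-2) dz, so v = -2*z [assuming z > 0]: now -2*z*log(z) + ∫(2) dz.
Step 2. Evaluate the standard form: now -2*z*log(z) + 2*z.
Answer: -2*z*log(z) + 2*z.


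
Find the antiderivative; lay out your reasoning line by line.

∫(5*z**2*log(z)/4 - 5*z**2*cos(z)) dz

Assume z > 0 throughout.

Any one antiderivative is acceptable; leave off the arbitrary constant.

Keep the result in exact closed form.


Step 1. Rewrite: now ∫(5*z**2*log(z)/4) dz + ∫(-5*z**2*cos(z)) dz.
Step 2. Integrate ∫(-5*z**2*cos(z)) dz by parts with u = z**2, dv = (-5*cos(z)) dz, so v = -5*sin(z): now -5*z**2*sin(z) + ∫(10*z*sin(z)) dz + ∫(5*z**2*log(z)/4) dz.
Step 3. Integrate ∫(10*z*sin(z)) dz by parts with u = z, dv = (10*sin(z)) dz, so v = -10*cos(z): now -5*z**2*sin(z) - 10*z*cos(z) + ∫(5*z**2*log(z)/4) dz + ∫(10*cos(z)) dz.
Step 4. Evaluate the standard form: now -5*z**2*sin(z) - 10*z*cos(z) + 10*sin(z) + ∫(5*z**2*log(z)/4) dz.
Step 5. Integrate ∫(5*z**2*log(z)/4) dz by parts with u = log(z), dv = (5*z**2/4) dz, so v = 5*z**3/12 [assuming z > 0]: now 5*z**3*log(z)/12 - 5*z**2*sin(z) - 10*z*cos(z) + 10*sin(z) + ∫(-5*z**2/12) dz.
Step 6. Evaluate the standard form: now 5*z**3*log(z)/12 - 5*z**3/36 - 5*z**2*sin(z) - 10*z*cos(z) + 10*sin(z).
Answer: 5*z**3*log(z)/12 - 5*z**3/36 - 5*z**2*sin(z) - 10*z*cos(z) + 10*sin(z).


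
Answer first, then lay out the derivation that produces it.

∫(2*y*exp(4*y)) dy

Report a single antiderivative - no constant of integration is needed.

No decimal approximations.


The answer is y*exp(4*y)/2 - exp(4*y)/8.
Step 1. Integrate ∫(2*y*exp(4*y)) dy by parts with u = y, dv = (2*exp(4*y)) dy, so v = exp(4*y)/2: now y*exp(4*y)/2 + ∫(-exp(4*y)/2) dy.
Step 2. Evaluate the standard form: now y*exp(4*y)/2 - exp(4*y)/8.
Answer: y*exp(4*y)/2 - exp(4*y)/8.


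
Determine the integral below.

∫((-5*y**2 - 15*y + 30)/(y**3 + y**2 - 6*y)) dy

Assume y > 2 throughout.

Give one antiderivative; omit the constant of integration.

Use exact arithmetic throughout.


Answer: -5*log(y) - 2*log(y - 2) + 2*log(y + 3).


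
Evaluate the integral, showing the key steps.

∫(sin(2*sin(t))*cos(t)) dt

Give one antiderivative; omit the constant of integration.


Step 1. Substitute u = sin(t), turning ∫(sin(2*sin(t))*cos(t)) dt into ∫(sin(2*u)) du: now ∫(sin(2*u)) du.
Step 2. Evaluate the standard form: now -cos(2*u)/2.
Step 3. Substitute back u = sin(t): now -cos(2*sin(t))/2.
Answer: -cos(2*sin(t))/2.


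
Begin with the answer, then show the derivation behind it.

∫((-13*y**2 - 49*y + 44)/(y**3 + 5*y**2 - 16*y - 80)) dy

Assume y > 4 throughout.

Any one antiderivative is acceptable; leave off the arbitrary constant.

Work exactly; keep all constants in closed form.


The answer is -5*log(y - 4) - 4*log(y + 4) - 4*log(y + 5).
Step 1. Decompose ∫((-13*y**2 - 49*y + 44)/(y**3 + 5*y**2 - 16*y - 80)) dy by partial fractions, (-13*y**2 - 49*y + 44)/(y**3 + 5*y**2 - 16*y - 80) = -4/(y + 5) - 4/(y + 4) - 5/(y - 4): now ∫(-5/(y - 4)) dy + ∫(-4/(y + 4)) dy + ∫(-4/(y + 5)) dy.
Step 2. Evaluate the standard form [assuming y > -5]: now -4*log(y + 5) + ∫(-5/(y - 4)) dy + ∫(-4/(y + 4)) dy.
Step 3. Evaluate the standard form [assuming y > -4]: now -4*log(y + 4) - 4*log(y + 5) + ∫(-5/(y - 4)) dy.
Step 4. Evaluate the standard form [assuming y > 4]: now -5*log(y - 4) - 4*log(y + 4) - 4*log(y + 5).
Answer: -5*log(y - 4) - 4*log(y + 4) - 4*log(y + 5).


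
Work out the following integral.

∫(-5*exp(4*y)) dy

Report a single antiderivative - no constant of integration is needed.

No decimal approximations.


Answer: -5*exp(4*y)/4.


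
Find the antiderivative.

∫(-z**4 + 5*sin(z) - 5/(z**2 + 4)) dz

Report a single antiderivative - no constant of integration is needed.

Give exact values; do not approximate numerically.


Answer: -z**5/5 - 5*cos(z) - 5*atan(z/2)/2.


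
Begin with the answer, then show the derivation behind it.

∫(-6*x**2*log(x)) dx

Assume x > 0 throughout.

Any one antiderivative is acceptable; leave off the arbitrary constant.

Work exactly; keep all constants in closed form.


The answer is -2*x**3*log(x) + 2*x**3/3.
Step 1. Integrate ∫(-6*x**2*log(x)) dx by parts with u = log(x), dv = (-6*x**2) dx, so v = -2*x**3 [assuming x > 0]: now -2*x**3*log(x) + ∫(2*x**2) dx.
Step 2. Evaluate the standard form: now -2*x**3*log(x) + 2*x**3/3.
Answer: -2*x**3*log(x) + 2*x**3/3.


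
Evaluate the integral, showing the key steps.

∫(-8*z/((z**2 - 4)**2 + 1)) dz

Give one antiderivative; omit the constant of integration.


Step 1. Substitute u = z**2 - 4, turning ∫(-8*z/((z**2 - 4)**2 + 1)) dz into ∫(-4/(u**2 + 1)) du: now ∫(-4/(u**2 + 1)) du.
Step 2. Evaluate the standard form: now -4*atan(u).
Step 3. Substitute back u = z**2 - 4: now -4*atan(z**2 - 4).
Answer: -4*atan(z**2 - 4).


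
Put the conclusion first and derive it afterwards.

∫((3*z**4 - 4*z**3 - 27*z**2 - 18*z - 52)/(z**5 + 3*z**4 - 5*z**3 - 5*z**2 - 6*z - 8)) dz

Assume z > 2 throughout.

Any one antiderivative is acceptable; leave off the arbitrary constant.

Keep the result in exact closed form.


The answer is -2*log(z - 2) + 3*log(z + 1) + 2*log(z + 4) + 2*atan(z).
Step 1. Decompose ∫((3*z**4 - 4*z**3 - 27*z**2 - 18*z - 52)/(z**5 + 3*z**4 - 5*z**3 - 5*z**2 - 6*z - 8)) dz by partial fractions, (3*z**4 - 4*z**3 - 27*z**2 - 18*z - 52)/(z**5 + 3*z**4 - 5*z**3 - 5*z**2 - 6*z - 8) = 2/(z**2 + 1) + 2/(z + 4) + 3/(z + 1) - 2/(z - 2): now ∫(-2/(z - 2)) dz + ∫(3/(z + 1)) dz + ∫(2/(z + 4)) dz + ∫(2/(z**2 + 1)) dz.
Step 2. Evaluate the standard form [assuming z > -1]: now 3*log(z + 1) + ∫(-2/(z - 2)) dz + ∫(2/(z + 4)) dz + ∫(2/(z**2 + 1)) dz.
Step 3. Evaluate the standard form [assuming z > -4]: now 3*log(z + 1) + 2*log(z + 4) + ∫(-2/(z - 2)) dz + ∫(2/(z**2 + 1)) dz.
Step 4. Evaluate the standard form [assuming z > 2]: now -2*log(z - 2) + 3*log(z + 1) + 2*log(z + 4) + ∫(2/(z**2 + 1)) dz.
Step 5. Evaluate the standard form: now -2*log(z - 2) + 3*log(z + 1) + 2*log(z + 4) + 2*atan(z).
Answer: -2*log(z - 2) + 3*log(z + 1) + 2*log(z + 4) + 2*atan(z).


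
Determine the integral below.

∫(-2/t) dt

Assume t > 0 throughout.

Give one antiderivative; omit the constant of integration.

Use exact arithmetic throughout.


Answer: -2*log(t).


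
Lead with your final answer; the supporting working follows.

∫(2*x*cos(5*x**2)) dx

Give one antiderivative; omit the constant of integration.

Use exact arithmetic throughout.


The answer is sin(5*x**2)/5.
Step 1. Substitute u = x**2, turning ∫(2*x*cos(5*x**2)) dx into ∫(cos(5*u)) du: now ∫(cos(5*u)) du.
Step 2. Evaluate the standard form: now sin(5*u)/5.
Step 3. Substitute back u = x**2: now sin(5*x**2)/5.
Answer: sin(5*x**2)/5.


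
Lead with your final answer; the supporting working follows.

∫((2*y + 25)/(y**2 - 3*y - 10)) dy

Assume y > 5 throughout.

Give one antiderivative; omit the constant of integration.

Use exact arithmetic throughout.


The answer is 5*log(y - 5) - 3*log(y + 2).
Step 1. Decompose ∫((2*y + 25)/(y**2 - 3*y - 10)) dy by partial fractions, (2*y + 25)/(y**2 - 3*y - 10) = -3/(y + 2) + 5/(y - 5): now ∫(5/(y - 5)) dy + ∫(-3/(y + 2)) dy.
Step 2. Evaluate the standard form [assuming y > -2]: now -3*log(y + 2) + ∫(5/(y - 5)) dy.
Step 3. Evaluate the standard form [assuming y > 5]: now 5*log(y - 5) - 3*log(y + 2).
Answer: 5*log(y - 5) - 3*log(y + 2).


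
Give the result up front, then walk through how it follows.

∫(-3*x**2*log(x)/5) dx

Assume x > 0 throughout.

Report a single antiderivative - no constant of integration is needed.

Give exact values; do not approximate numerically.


The answer is -x**3*log(x)/5 + x**3/15.
Step 1. Integrate ∫(-3*x**2*log(x)/5) dx by parts with u = log(x), dv = (-3*x**2/5) dx, so v = -x**3/5 [assuming x > 0]: now -x**3*log(x)/5 + ∫(x**2/5) dx.
Step 2. Evaluate the standard form: now -x**3*log(x)/5 + x**3/15.
Answer: -x**3*log(x)/5 + x**3/15.


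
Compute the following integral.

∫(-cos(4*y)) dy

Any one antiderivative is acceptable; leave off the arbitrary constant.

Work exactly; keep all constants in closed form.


Answer: -sin(4*y)/4.


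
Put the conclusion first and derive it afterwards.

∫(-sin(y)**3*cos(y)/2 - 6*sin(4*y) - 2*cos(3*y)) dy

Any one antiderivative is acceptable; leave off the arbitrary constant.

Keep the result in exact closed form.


The answer is -sin(y)**4/8 - 2*sin(3*y)/3 + 3*cos(4*y)/2.
Step 1. Rewrite: now ∫(-sin(y)**3*cos(y)/2) dy + ∫(-6*sin(4*y)) dy + ∫(-2*cos(3*y)) dy.
Step 2. Evaluate the standard form: now -2*sin(3*y)/3 + ∫(-sin(y)**3*cos(y)/2) dy + ∫(-6*sin(4*y)) dy.
Step 3. Evaluate the standard form: now -2*sin(3*y)/3 + 3*cos(4*y)/2 + ∫(-sin(y)**3*cos(y)/2) dy.
Step 4. Substitute u = sin(y), turning ∫(-sin(y)**3*cos(y)/2) dy into ∫(-u**3/2) du: now -2*sin(3*y)/3 + 3*cos(4*y)/2 + ∫(-u**3/2) du.
Step 5. Evaluate the standard form: now -u**4/8 - 2*sin(3*y)/3 + 3*cos(4*y)/2.
Step 6. Substitute back u = sin(y): now -sin(y)**4/8 - 2*sin(3*y)/3 + 3*cos(4*y)/2.
Answer: -sin(y)**4/8 - 2*sin(3*y)/3 + 3*cos(4*y)/2.


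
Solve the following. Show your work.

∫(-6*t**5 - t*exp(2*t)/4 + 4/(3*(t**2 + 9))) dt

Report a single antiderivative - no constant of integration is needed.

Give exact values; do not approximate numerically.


Step 1. Rewrite: now ∫(-6*t**5) dt + ∫(-t*exp(2*t)/4) dt + ∫(4/(3*(t**2 + 9))) dt.
Step 2. Integrate ∫(-t*exp(2*t)/4) dt by parts with u = t, dv = (-exp(2*t)/4) dt, so v = -exp(2*t)/8: now -t*exp(2*t)/8 + ∫(-6*t**5) dt + ∫(4/(3*(t**2 + 9))) dt + ∫(exp(2*t)/8) dt.
Step 3. Evaluate the standard form: now -t*exp(2*t)/8 + exp(2*t)/16 + ∫(-6*t**5) dt + ∫(4/(3*(t**2 + 9))) dt.
Step 4. Evaluate the standard form: now -t*exp(2*t)/8 + exp(2*t)/16 + 4*atan(t/3)/9 + ∫(-6*t**5) dt.
Step 5. Evaluate the standard form: now -t**6 - t*exp(2*t)/8 + exp(2*t)/16 + 4*atan(t/3)/9.
Answer: -t**6 - t*exp(2*t)/8 + exp(2*t)/16 + 4*atan(t/3)/9.


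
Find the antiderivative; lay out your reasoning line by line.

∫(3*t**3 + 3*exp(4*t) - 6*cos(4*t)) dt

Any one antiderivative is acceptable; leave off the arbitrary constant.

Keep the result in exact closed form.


Step 1. Rewrite: now ∫(3*t**3) dt + ∫(3*exp(4*t)) dt + ∫(-6*cos(4*t)) dt.
Step 2. Evaluate the standard form: now 3*exp(4*t)/4 + ∫(3*t**3) dt + ∫(-6*cos(4*t)) dt.
Step 3. Evaluate the standard form: now 3*exp(4*t)/4 - 3*sin(4*t)/2 + ∫(3*t**3) dt.
Step 4. Evaluate the standard form: now 3*t**4/4 + 3*exp(4*t)/4 - 3*sin(4*t)/2.
Answer: 3*t**4/4 + 3*exp(4*t)/4 - 3*sin(4*t)/2.


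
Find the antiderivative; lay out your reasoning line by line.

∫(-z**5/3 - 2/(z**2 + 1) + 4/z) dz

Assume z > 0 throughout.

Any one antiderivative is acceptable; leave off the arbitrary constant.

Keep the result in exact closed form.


Step 1. Rewrite: now ∫(4/z) dz + ∫(-z**5/3) dz + ∫(-2/(z**2 + 1)) dz.
Step 2. Evaluate the standard form: now -2*atan(z) + ∫(4/z) dz + ∫(-z**5/3) dz.
Step 3. Evaluate the standard form [assuming z > 0]: now 4*log(z) - 2*atan(z) + ∫(-z**5/3) dz.
Step 4. Evaluate the standard form: now -z**6/18 + 4*log(z) - 2*atan(z).
Answer: -z**6/18 + 4*log(z) - 2*atan(z).


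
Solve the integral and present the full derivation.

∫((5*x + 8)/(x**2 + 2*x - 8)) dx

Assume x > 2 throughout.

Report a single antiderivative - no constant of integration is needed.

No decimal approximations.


Step 1. Decompose ∫((5*x + 8)/(x**2 + 2*x - 8)) dx by partial fractions, (5*x + 8)/(x**2 + 2*x - 8) = 2/(x + 4) + 3/(x - 2): now ∫(3/(x - 2)) dx + ∫(2/(x + 4)) dx.
Step 2. Evaluate the standard form [assuming x > 2]: now 3*log(x - 2) + ∫(2/(x + 4)) dx.
Step 3. Evaluate the standard form [assuming x > -4]: now 3*log(x - 2) + 2*log(x + 4).
Answer: 3*log(x - 2) + 2*log(x + 4).


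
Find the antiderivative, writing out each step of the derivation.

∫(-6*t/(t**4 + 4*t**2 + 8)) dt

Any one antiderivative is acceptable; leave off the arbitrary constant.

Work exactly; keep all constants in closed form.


Step 1. Substitute u = t**2 + 2, turning ∫(-6*t/(t**4 + 4*t**2 + 8)) dt into ∫(-3/(u**2 + 4)) du: now ∫(-3/(u**2 + 4)) du.
Step 2. Evaluate the standard form: now -3*atan(u/2)/2.
Step 3. Substitute back u = t**2 + 2: now -3*atan(t**2/2 + 1)/2.
Answer: -3*atan(t**2/2 + 1)/2.


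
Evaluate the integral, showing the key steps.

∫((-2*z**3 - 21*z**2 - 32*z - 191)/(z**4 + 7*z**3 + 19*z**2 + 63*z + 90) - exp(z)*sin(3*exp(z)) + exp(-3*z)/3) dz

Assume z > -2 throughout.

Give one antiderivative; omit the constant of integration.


Step 1. Rewrite: now ∫((-2*z**3 - 21*z**2 - 32*z - 191)/(z**4 + 7*z**3 + 19*z**2 + 63*z + 90)) dz + ∫(-exp(z)*sin(3*exp(z))) dz + ∫(exp(-3*z)/3) dz.
Step 2. Decompose ∫((-2*z**3 - 21*z**2 - 32*z - 191)/(z**4 + 7*z**3 + 19*z**2 + 63*z + 90)) dz by partial fractions, (-2*z**3 - 21*z**2 - 32*z - 191)/(z**4 + 7*z**3 + 19*z**2 + 63*z + 90) = -2/(z**2 + 9) + 3/(z + 5) - 5/(z + 2): now ∫(-exp(z)*sin(3*exp(z))) dz + ∫(-5/(z + 2)) dz + ∫(3/(z + 5)) dz + ∫(-2/(z**2 + 9)) dz + ∫(exp(-3*z)/3) dz.
Step 3. Evaluate the standard form [assuming z > -5]: now 3*log(z + 5) + ∫(-exp(z)*sin(3*exp(z))) dz + ∫(-5/(z + 2)) dz + ∫(-2/(z**2 + 9)) dz + ∫(exp(-3*z)/3) dz.
Step 4. Evaluate the standard form [assuming z > -2]: now -5*log(z + 2) + 3*log(z + 5) + ∫(-exp(z)*sin(3*exp(z))) dz + ∫(-2/(z**2 + 9)) dz + ∫(exp(-3*z)/3) dz.
Step 5. Evaluate the standard form: now -5*log(z + 2) + 3*log(z + 5) - 2*atan(z/3)/3 + ∫(-exp(z)*sin(3*exp(z))) dz + ∫(exp(-3*z)/3) dz.
Step 6. Substitute u = exp(z), turning ∫(-exp(z)*sin(3*exp(z))) dz into ∫(-sin(3*u)) du: now -5*log(z + 2) + 3*log(z + 5) - 2*atan(z/3)/3 + ∫(exp(-3*z)/3) dz + ∫(-sin(3*u)) du.
Step 7. Evaluate the standard form: now -5*log(z + 2) + 3*log(z + 5) + cos(3*u)/3 - 2*atan(z/3)/3 + ∫(exp(-3*z)/3) dz.
Step 8. Substitute back u = exp(z): now -5*log(z + 2) + 3*log(z + 5) + cos(3*exp(z))/3 - 2*atan(z/3)/3 + ∫(exp(-3*z)/3) dz.
Step 9. Evaluate the standard form: now -5*log(z + 2) + 3*log(z + 5) + cos(3*exp(z))/3 - 2*atan(z/3)/3 - exp(-3*z)/9.
Answer: -5*log(z + 2) + 3*log(z + 5) + cos(3*exp(z))/3 - 2*atan(z/3)/3 - exp(-3*z)/9.


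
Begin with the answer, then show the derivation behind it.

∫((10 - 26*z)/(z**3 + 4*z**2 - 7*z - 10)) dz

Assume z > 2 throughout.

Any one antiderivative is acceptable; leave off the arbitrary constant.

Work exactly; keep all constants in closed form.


The answer is -2*log(z - 2) - 3*log(z + 1) + 5*log(z + 5).
Step 1. Decompose ∫((10 - 26*z)/(z**3 + 4*z**2 - 7*z - 10)) dz by partial fractions, (10 - 26*z)/(z**3 + 4*z**2 - 7*z - 10) = 5/(z + 5) - 3/(z + 1) - 2/(z - 2): now ∫(-2/(z - 2)) dz + ∫(-3/(z + 1)) dz + ∫(5/(z + 5)) dz.
Step 2. Evaluate the standard form [assuming z > -5]: now 5*log(z + 5) + ∫(-2/(z - 2)) dz + ∫(-3/(z + 1)) dz.
Step 3. Evaluate the standard form [assuming z > 2]: now -2*log(z - 2) + 5*log(z + 5) + ∫(-3/(z + 1)) dz.
Step 4. Evaluate the standard form [assuming z > -1]: now -2*log(z - 2) - 3*log(z + 1) + 5*log(z + 5).
Answer: -2*log(z - 2) - 3*log(z + 1) + 5*log(z + 5).


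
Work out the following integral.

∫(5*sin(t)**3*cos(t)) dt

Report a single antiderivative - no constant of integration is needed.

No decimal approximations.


Answer: 5*sin(t)**4/4.


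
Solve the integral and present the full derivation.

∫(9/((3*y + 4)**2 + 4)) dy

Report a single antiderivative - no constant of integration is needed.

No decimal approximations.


Step 1. Substitute u = 3*y + 4, turning ∫(9/((3*y + 4)**2 + 4)) dy into ∫(3/(u**2 + 4)) du: now ∫(3/(u**2 + 4)) du.
Step 2. Evaluate the standard form: now 3*atan(u/2)/2.
Step 3. Substitute back u = 3*y + 4: now 3*atan(3*y/2 + 2)/2.
Answer: 3*atan(3*y/2 + 2)/2.


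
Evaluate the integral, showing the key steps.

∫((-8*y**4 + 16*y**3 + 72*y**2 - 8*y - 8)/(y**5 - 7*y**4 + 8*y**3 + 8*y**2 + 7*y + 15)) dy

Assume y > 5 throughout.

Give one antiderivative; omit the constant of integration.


Step 1. Decompose ∫((-8*y**4 + 16*y**3 + 72*y**2 - 8*y - 8)/(y**5 - 7*y**4 + 8*y**3 + 8*y**2 + 7*y + 15)) dy by partial fractions, (-8*y**4 + 16*y**3 + 72*y**2 - 8*y - 8)/(y**5 - 7*y**4 + 8*y**3 + 8*y**2 + 7*y + 15) = -4/(y**2 + 1) + 1/(y + 1) - 5/(y - 3) - 4/(y - 5): now ∫(-4/(y - 5)) dy + ∫(-5/(y - 3)) dy + ∫(1/(y + 1)) dy + ∫(-4/(y**2 + 1)) dy.
Step 2. Evaluate the standard form [assuming y > 3]: now -5*log(y - 3) + ∫(-4/(y - 5)) dy + ∫(1/(y + 1)) dy + ∫(-4/(y**2 + 1)) dy.
Step 3. Evaluate the standard form [assuming y > -1]: now -5*log(y - 3) + log(y + 1) + ∫(-4/(y - 5)) dy + ∫(-4/(y**2 + 1)) dy.
Step 4. Evaluate the standard form [assuming y > 5]: now -4*log(y - 5) - 5*log(y - 3) + log(y + 1) + ∫(-4/(y**2 + 1)) dy.
Step 5. Evaluate the standard form: now -4*log(y - 5) - 5*log(y - 3) + log(y + 1) - 4*atan(y).
Answer: -4*log(y - 5) - 5*log(y - 3) + log(y + 1) - 4*atan(y).


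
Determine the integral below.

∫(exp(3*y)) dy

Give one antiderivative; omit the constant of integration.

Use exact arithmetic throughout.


Answer: exp(3*y)/3.


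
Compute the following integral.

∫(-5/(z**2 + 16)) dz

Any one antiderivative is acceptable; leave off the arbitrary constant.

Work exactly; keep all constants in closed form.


Answer: -5*atan(z/4)/4.


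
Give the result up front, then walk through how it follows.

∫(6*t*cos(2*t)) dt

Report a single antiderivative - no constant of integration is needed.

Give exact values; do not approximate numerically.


The answer is 3*t*sin(2*t) + 3*cos(2*t)/2.
Step 1. Integrate ∫(6*t*cos(2*t)) dt by parts with u = t, dv = (6*cos(2*t)) dt, so v = 3*sin(2*t): now 3*t*sin(2*t) + ∫(-3*sin(2*t)) dt.
Step 2. Evaluate the standard form: now 3*t*sin(2*t) + 3*cos(2*t)/2.
Answer: 3*t*sin(2*t) + 3*cos(2*t)/2.


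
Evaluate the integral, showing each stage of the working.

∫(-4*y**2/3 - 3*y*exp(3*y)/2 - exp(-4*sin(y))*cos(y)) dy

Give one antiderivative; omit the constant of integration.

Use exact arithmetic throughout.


Step 1. Rewrite: now ∫(-4*y**2/3) dy + ∫(-3*y*exp(3*y)/2) dy + ∫(-exp(-4*sin(y))*cos(y)) dy.
Step 2. Integrate ∫(-3*y*exp(3*y)/2) dy by parts with u = y, dv = (-3*exp(3*y)/2) dy, so v = -exp(3*y)/2: now -y*exp(3*y)/2 + ∫(-4*y**2/3) dy + ∫(-exp(-4*sin(y))*cos(y)) dy + ∫(exp(3*y)/2) dy.
Step 3. Evaluate the standard form: now -y*exp(3*y)/2 + exp(3*y)/6 + ∫(-4*y**2/3) dy + ∫(-exp(-4*sin(y))*cos(y)) dy.
Step 4. Substitute u = sin(y), turning ∫(-exp(-4*sin(y))*cos(y)) dy into ∫(-exp(-4*u)) du: now -y*exp(3*y)/2 + exp(3*y)/6 + ∫(-4*y**2/3) dy + ∫(-exp(-4*u)) du.
Step 5. Evaluate the standard form: now -y*exp(3*y)/2 + exp(3*y)/6 + ∫(-4*y**2/3) dy + exp(-4*u)/4.
Step 6. Substitute back u = sin(y): now -y*exp(3*y)/2 + exp(3*y)/6 + ∫(-4*y**2/3) dy + exp(-4*sin(y))/4.
Step 7. Evaluate the standard form: now -4*y**3/9 - y*exp(3*y)/2 + exp(3*y)/6 + exp(-4*sin(y))/4.
Answer: -4*y**3/9 - y*exp(3*y)/2 + exp(3*y)/6 + exp(-4*sin(y))/4.


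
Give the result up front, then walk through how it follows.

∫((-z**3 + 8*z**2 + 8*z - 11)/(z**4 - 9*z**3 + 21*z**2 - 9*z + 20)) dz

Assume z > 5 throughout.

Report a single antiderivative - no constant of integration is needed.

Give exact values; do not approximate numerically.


The answer is 4*log(z - 5) - 5*log(z - 4) - atan(z).
Step 1. Decompose ∫((-z**3 + 8*z**2 + 8*z - 11)/(z**4 - 9*z**3 + 21*z**2 - 9*z + 20)) dz by partial fractions, (-z**3 + 8*z**2 + 8*z - 11)/(z**4 - 9*z**3 + 21*z**2 - 9*z + 20) = -1/(z**2 + 1) - 5/(z - 4) + 4/(z - 5): now ∫(4/(z - 5)) dz + ∫(-5/(z - 4)) dz + ∫(-1/(z**2 + 1)) dz.
Step 2. Evaluate the standard form [assuming z > 4]: now -5*log(z - 4) + ∫(4/(z - 5)) dz + ∫(-1/(z**2 + 1)) dz.
Step 3. Evaluate the standard form [assuming z > 5]: now 4*log(z - 5) - 5*log(z - 4) + ∫(-1/(z**2 + 1)) dz.
Step 4. Evaluate the standard form: now 4*log(z - 5) - 5*log(z - 4) - atan(z).
Answer: 4*log(z - 5) - 5*log(z - 4) - atan(z).


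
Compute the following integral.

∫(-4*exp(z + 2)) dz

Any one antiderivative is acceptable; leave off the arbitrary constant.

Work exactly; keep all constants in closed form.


Answer: -4*exp(z + 2).


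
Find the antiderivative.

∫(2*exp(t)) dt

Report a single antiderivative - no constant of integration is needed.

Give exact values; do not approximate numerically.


Answer: 2*exp(t).


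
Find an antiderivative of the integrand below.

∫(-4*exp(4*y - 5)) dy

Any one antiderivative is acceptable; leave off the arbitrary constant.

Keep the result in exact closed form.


Answer: -exp(4*y - 5).


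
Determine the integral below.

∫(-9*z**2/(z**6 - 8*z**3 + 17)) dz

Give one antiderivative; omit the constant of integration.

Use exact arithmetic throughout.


Answer: -3*atan(z**3 - 4).


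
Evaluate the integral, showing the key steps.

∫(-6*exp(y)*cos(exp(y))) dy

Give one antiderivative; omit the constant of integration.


Step 1. Substitute u = exp(y), turning ∫(-6*exp(y)*cos(exp(y))) dy into ∫(-6*cos(u)) du: now ∫(-6*cos(u)) du.
Step 2. Evaluate the standard form: now -6*sin(u).
Step 3. Substitute back u = exp(y): now -6*sin(exp(y)).
Answer: -6*sin(exp(y)).


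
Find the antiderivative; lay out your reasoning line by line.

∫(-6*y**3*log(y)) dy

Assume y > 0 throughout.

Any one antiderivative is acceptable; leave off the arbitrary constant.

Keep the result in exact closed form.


Step 1. Integrate ∫(-6*y**3*log(y)) dy by parts with u = log(y), dv = (-6*y**3) dy, so v = -3*y**4/2 [assuming y > 0]: now -3*y**4*log(y)/2 + ∫(3*y**3/2) dy.
Step 2. Evaluate the standard form: now -3*y**4*log(y)/2 + 3*y**4/8.
Answer: -3*y**4*log(y)/2 + 3*y**4/8.


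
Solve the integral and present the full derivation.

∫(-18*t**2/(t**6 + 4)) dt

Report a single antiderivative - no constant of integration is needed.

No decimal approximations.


Step 1. Substitute u = t**3, turning ∫(-18*t**2/(t**6 + 4)) dt into ∫(-6/(u**2 + 4)) du: now ∫(-6/(u**2 + 4)) du.
Step 2. Evaluate the standard form: now -3*atan(u/2).
Step 3. Substitute back u = t**3: now -3*atan(t**3/2).
Answer: -3*atan(t**3/2).


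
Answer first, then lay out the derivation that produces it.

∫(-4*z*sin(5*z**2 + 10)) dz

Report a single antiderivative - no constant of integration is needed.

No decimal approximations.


The answer is 2*cos(5*z**2 + 10)/5.
Step 1. Substitute u = z**2 + 2, turning ∫(-4*z*sin(5*z**2 + 10)) dz into ∫(-2*sin(5*u)) du: now ∫(-2*sin(5*u)) du.
Step 2. Evaluate the standard form: now 2*cos(5*u)/5.
Step 3. Substitute back u = z**2 + 2: now 2*cos(5*z**2 + 10)/5.
Answer: 2*cos(5*z**2 + 10)/5.


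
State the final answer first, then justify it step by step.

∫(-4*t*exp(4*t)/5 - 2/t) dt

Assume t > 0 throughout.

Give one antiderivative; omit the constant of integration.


The answer is -t*exp(4*t)/5 + exp(4*t)/20 - 2*log(t).
Step 1. Rewrite: now ∫(-2/t) dt + ∫(-4*t*exp(4*t)/5) dt.
Step 2. Integrate ∫(-4*t*exp(4*t)/5) dt by parts with u = t, dv = (-4*exp(4*t)/5) dt, so v = -exp(4*t)/5: now -t*exp(4*t)/5 + ∫(-2/t) dt + ∫(exp(4*t)/5) dt.
Step 3. Evaluate the standard form: now -t*exp(4*t)/5 + exp(4*t)/20 + ∫(-2/t) dt.
Step 4. Evaluate the standard form [assuming t > 0]: now -t*exp(4*t)/5 + exp(4*t)/20 - 2*log(t).
Answer: -t*exp(4*t)/5 + exp(4*t)/20 - 2*log(t).


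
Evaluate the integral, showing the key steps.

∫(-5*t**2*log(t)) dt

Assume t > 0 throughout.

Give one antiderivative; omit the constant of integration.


Step 1. Integrate ∫(-5*t**2*log(t)) dt by parts with u = log(t), dv = (-5*t**2) dt, so v = -5*t**3/3 [assuming t > 0]: now -5*t**3*log(t)/3 + ∫(5*t**2/3) dt.
Step 2. Evaluate the standard form: now -5*t**3*log(t)/3 + 5*t**3/9.
Answer: -5*t**3*log(t)/3 + 5*t**3/9.


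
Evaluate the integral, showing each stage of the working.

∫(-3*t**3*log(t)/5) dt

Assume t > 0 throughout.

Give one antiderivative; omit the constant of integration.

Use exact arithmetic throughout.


Step 1. Integrate ∫(-3*t**3*log(t)/5) dt by parts with u = log(t), dv = (-3*t**3/5) dt, so v = -3*t**4/20 [assuming t > 0]: now -3*t**4*log(t)/20 + ∫(3*t**3/20) dt.
Step 2. Evaluate the standard form: now -3*t**4*log(t)/20 + 3*t**4/80.
Answer: -3*t**4*log(t)/20 + 3*t**4/80.


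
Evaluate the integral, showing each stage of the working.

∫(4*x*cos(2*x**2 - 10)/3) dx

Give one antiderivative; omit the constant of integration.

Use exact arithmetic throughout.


Step 1. Substitute u = x**2 - 5, turning ∫(4*x*cos(2*x**2 - 10)/3) dx into ∫(2*cos(2*u)/3) du: now ∫(2*cos(2*u)/3) du.
Step 2. Evaluate the standard form: now sin(2*u)/3.
Step 3. Substitute back u = x**2 - 5: now sin(2*x**2 - 10)/3.
Answer: sin(2*x**2 - 10)/3.


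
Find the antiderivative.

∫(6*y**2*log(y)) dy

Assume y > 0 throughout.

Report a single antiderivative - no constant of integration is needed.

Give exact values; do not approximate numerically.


Answer: 2*y**3*log(y) - 2*y**3/3.


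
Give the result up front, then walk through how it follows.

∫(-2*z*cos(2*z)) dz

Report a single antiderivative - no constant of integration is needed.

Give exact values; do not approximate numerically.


The answer is -z*sin(2*z) - cos(2*z)/2.
Step 1. Integrate ∫(-2*z*cos(2*z)) dz by parts with u = z, dv = (-2*cos(2*z)) dz, so v = -sin(2*z): now -z*sin(2*z) + ∫(sin(2*z)) dz.
Step 2. Evaluate the standard form: now -z*sin(2*z) - cos(2*z)/2.
Answer: -z*sin(2*z) - cos(2*z)/2.


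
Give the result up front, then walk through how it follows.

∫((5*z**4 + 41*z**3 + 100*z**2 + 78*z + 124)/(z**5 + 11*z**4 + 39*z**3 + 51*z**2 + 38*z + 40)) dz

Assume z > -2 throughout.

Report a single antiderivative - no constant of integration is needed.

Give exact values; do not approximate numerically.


The answer is 4*log(z + 2) - 2*log(z + 4) + 3*log(z + 5) + atan(z).
Step 1. Decompose ∫((5*z**4 + 41*z**3 + 100*z**2 + 78*z + 124)/(z**5 + 11*z**4 + 39*z**3 + 51*z**2 + 38*z + 40)) dz by partial fractions, (5*z**4 + 41*z**3 + 100*z**2 + 78*z + 124)/(z**5 + 11*z**4 + 39*z**3 + 51*z**2 + 38*z + 40) = 1/(z**2 + 1) + 3/(z + 5) - 2/(z + 4) + 4/(z + 2): now ∫(4/(z + 2)) dz + ∫(-2/(z + 4)) dz + ∫(3/(z + 5)) dz + ∫(1/(z**2 + 1)) dz.
Step 2. Evaluate the standard form [assuming z > -5]: now 3*log(z + 5) + ∫(4/(z + 2)) dz + ∫(-2/(z + 4)) dz + ∫(1/(z**2 + 1)) dz.
Step 3. Evaluate the standard form [assuming z > -4]: now -2*log(z + 4) + 3*log(z + 5) + ∫(4/(z + 2)) dz + ∫(1/(z**2 + 1)) dz.
Step 4. Evaluate the standard form [assuming z > -2]: now 4*log(z + 2) - 2*log(z + 4) + 3*log(z + 5) + ∫(1/(z**2 + 1)) dz.
Step 5. Evaluate the standard form: now 4*log(z + 2) - 2*log(z + 4) + 3*log(z + 5) + atan(z).
Answer: 4*log(z + 2) - 2*log(z + 4) + 3*log(z + 5) + atan(z).


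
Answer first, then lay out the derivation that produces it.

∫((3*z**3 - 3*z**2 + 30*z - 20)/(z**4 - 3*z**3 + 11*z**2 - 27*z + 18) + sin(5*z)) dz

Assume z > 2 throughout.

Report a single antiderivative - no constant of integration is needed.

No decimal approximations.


The answer is 4*log(z - 2) - log(z - 1) - cos(5*z)/5 - atan(z/3)/3.
Step 1. Rewrite: now ∫((3*z**3 - 3*z**2 + 30*z - 20)/(z**4 - 3*z**3 + 11*z**2 - 27*z + 18)) dz + ∫(sin(5*z)) dz.
Step 2. Decompose ∫((3*z**3 - 3*z**2 + 30*z - 20)/(z**4 - 3*z**3 + 11*z**2 - 27*z + 18)) dz by partial fractions, (3*z**3 - 3*z**2 + 30*z - 20)/(z**4 - 3*z**3 + 11*z**2 - 27*z + 18) = -1/(z**2 + 9) - 1/(z - 1) + 4/(z - 2): now ∫(4/(z - 2)) dz + ∫(-1/(z - 1)) dz + ∫(-1/(z**2 + 9)) dz + ∫(sin(5*z)) dz.
Step 3. Evaluate the standard form [assuming z > 1]: now -log(z - 1) + ∫(4/(z - 2)) dz + ∫(-1/(z**2 + 9)) dz + ∫(sin(5*z)) dz.
Step 4. Evaluate the standard form [assuming z > 2]: now 4*log(z - 2) - log(z - 1) + ∫(-1/(z**2 + 9)) dz + ∫(sin(5*z)) dz.
Step 5. Evaluate the standard form: now 4*log(z - 2) - log(z - 1) - atan(z/3)/3 + ∫(sin(5*z)) dz.
Step 6. Evaluate the standard form: now 4*log(z - 2) - log(z - 1) - cos(5*z)/5 - atan(z/3)/3.
Answer: 4*log(z - 2) - log(z - 1) - cos(5*z)/5 - atan(z/3)/3.


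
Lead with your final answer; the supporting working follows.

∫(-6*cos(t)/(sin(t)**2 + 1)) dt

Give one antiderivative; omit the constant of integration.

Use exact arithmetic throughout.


The answer is -6*atan(sin(t)).
Step 1. Substitute u = sin(t), turning ∫(-6*cos(t)/(sin(t)**2 + 1)) dt into ∫(-6/(u**2 + 1)) du: now ∫(-6/(u**2 + 1)) du.
Step 2. Evaluate the standard form: now -6*atan(u).
Step 3. Substitute back u = sin(t): now -6*atan(sin(t)).
Answer: -6*atan(sin(t)).


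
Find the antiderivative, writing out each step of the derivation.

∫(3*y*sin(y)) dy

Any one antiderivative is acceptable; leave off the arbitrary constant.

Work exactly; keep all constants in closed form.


Step 1. Integrate ∫(3*y*sin(y)) dy by parts with u = y, dv = (3*sin(y)) dy, so v = -3*cos(y): now -3*y*cos(y) + ∫(3*cos(y)) dy.
Step 2. Evaluate the standard form: now -3*y*cos(y) + 3*sin(y).
Answer: -3*y*cos(y) + 3*sin(y).


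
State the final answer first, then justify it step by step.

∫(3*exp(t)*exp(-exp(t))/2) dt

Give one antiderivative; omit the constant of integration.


The answer is -3*exp(-exp(t))/2.
Step 1. Substitute u = exp(t), turning ∫(3*exp(t)*exp(-exp(t))/2) dt into ∫(3*exp(-u)/2) du: now ∫(3*exp(-u)/2) du.
Step 2. Evaluate the standard form: now -3*exp(-u)/2.
Step 3. Substitute back u = exp(t): now -3*exp(-exp(t))/2.
Answer: -3*exp(-exp(t))/2.


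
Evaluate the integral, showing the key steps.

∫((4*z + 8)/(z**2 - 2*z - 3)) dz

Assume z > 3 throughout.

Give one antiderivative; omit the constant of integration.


Step 1. Decompose ∫((4*z + 8)/(z**2 - 2*z - 3)) dz by partial fractions, (4*z + 8)/(z**2 - 2*z - 3) = -1/(z + 1) + 5/(z - 3): now ∫(5/(z - 3)) dz + ∫(-1/(z + 1)) dz.
Step 2. Evaluate the standard form [assuming z > 3]: now 5*log(z - 3) + ∫(-1/(z + 1)) dz.
Step 3. Evaluate the standard form [assuming z > -1]: now 5*log(z - 3) - log(z + 1).
Answer: 5*log(z - 3) - log(z + 1).


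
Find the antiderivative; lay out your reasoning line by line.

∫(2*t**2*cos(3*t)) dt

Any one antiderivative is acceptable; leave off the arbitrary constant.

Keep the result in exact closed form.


Step 1. Integrate ∫(2*t**2*cos(3*t)) dt by parts with u = t**2, dv = (2*cos(3*t)) dt, so v = 2*sin(3*t)/3: now 2*t**2*sin(3*t)/3 + ∫(-4*t*sin(3*t)/3) dt.
Step 2. Integrate ∫(-4*t*sin(3*t)/3) dt by parts with u = t, dv = (-4*sin(3*t)/3) dt, so v = 4*cos(3*t)/9: now 2*t**2*sin(3*t)/3 + 4*t*cos(3*t)/9 + ∫(-4*cos(3*t)/9) dt.
Step 3. Evaluate the standard form: now 2*t**2*sin(3*t)/3 + 4*t*cos(3*t)/9 - 4*sin(3*t)/27.
Answer: 2*t**2*sin(3*t)/3 + 4*t*cos(3*t)/9 - 4*sin(3*t)/27.


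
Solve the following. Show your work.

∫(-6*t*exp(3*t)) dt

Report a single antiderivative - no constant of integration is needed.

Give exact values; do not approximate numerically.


Step 1. Integrate ∫(-6*t*exp(3*t)) dt by parts with u = t, dv = (-6*exp(3*t)) dt, so v = -2*exp(3*t): now -2*t*exp(3*t) + ∫(2*exp(3*t)) dt.
Step 2. Evaluate the standard form: now -2*t*exp(3*t) + 2*exp(3*t)/3.
Answer: -2*t*exp(3*t) + 2*exp(3*t)/3.


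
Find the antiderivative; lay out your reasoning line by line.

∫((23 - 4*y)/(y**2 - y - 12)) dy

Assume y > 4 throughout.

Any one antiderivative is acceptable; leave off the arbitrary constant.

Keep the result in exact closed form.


Step 1. Decompose ∫((23 - 4*y)/(y**2 - y - 12)) dy by partial fractions, (23 - 4*y)/(y**2 - y - 12) = -5/(y + 3) + 1/(y - 4): now ∫(1/(y - 4)) dy + ∫(-5/(y + 3)) dy.
Step 2. Evaluate the standard form [assuming y > -3]: now -5*log(y + 3) + ∫(1/(y - 4)) dy.
Step 3. Evaluate the standard form [assuming y > 4]: now log(y - 4) - 5*log(y + 3).
Answer: log(y - 4) - 5*log(y + 3).


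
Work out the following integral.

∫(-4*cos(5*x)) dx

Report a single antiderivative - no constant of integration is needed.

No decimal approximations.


Answer: -4*sin(5*x)/5.


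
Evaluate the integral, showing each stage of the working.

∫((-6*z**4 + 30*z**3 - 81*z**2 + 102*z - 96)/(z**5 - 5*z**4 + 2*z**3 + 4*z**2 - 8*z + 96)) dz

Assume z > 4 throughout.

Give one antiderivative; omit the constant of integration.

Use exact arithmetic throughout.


Step 1. Decompose ∫((-6*z**4 + 30*z**3 - 81*z**2 + 102*z - 96)/(z**5 - 5*z**4 + 2*z**3 + 4*z**2 - 8*z + 96)) dz by partial fractions, (-6*z**4 + 30*z**3 - 81*z**2 + 102*z - 96)/(z**5 - 5*z**4 + 2*z**3 + 4*z**2 - 8*z + 96) = 3/(z**2 + 4) - 4/(z + 2) + 3/(z - 3) - 5/(z - 4): now ∫(-5/(z - 4)) dz + ∫(3/(z - 3)) dz + ∫(-4/(z + 2)) dz + ∫(3/(z**2 + 4)) dz.
Step 2. Evaluate the standard form [assuming z > 4]: now -5*log(z - 4) + ∫(3/(z - 3)) dz + ∫(-4/(z + 2)) dz + ∫(3/(z**2 + 4)) dz.
Step 3. Evaluate the standard form [assuming z > 3]: now -5*log(z - 4) + 3*log(z - 3) + ∫(-4/(z + 2)) dz + ∫(3/(z**2 + 4)) dz.
Step 4. Evaluate the standard form [assuming z > -2]: now -5*log(z - 4) + 3*log(z - 3) - 4*log(z + 2) + ∫(3/(z**2 + 4)) dz.
Step 5. Evaluate the standard form: now -5*log(z - 4) + 3*log(z - 3) - 4*log(z + 2) + 3*atan(z/2)/2.
Answer: -5*log(z - 4) + 3*log(z - 3) - 4*log(z + 2) + 3*atan(z/2)/2.


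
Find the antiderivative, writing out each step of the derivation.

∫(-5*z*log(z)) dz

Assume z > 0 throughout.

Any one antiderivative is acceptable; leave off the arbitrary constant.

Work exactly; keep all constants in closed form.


Step 1. Integrate ∫(-5*z*log(z)) dz by parts with u = log(z), dv = (-5*z) dz, so v = -5*z**2/2 [assuming z > 0]: now -5*z**2*log(z)/2 + ∫(5*z/2) dz.
Step 2. Evaluate the standard form: now -5*z**2*log(z)/2 + 5*z**2/4.
Answer: -5*z**2*log(z)/2 + 5*z**2/4.


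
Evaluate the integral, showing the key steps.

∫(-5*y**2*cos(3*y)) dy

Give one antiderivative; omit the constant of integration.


Step 1. Integrate ∫(-5*y**2*cos(3*y)) dy by parts with u = y**2, dv = (-5*cos(3*y)) dy, so v = -5*sin(3*y)/3: now -5*y**2*sin(3*y)/3 + ∫(10*y*sin(3*y)/3) dy.
Step 2. Integrate ∫(10*y*sin(3*y)/3) dy by parts with u = y, dv = (10*sin(3*y)/3) dy, so v = -10*cos(3*y)/9: now -5*y**2*sin(3*y)/3 - 10*y*cos(3*y)/9 + ∫(10*cos(3*y)/9) dy.
Step 3. Evaluate the standard form: now -5*y**2*sin(3*y)/3 - 10*y*cos(3*y)/9 + 10*sin(3*y)/27.
Answer: -5*y**2*sin(3*y)/3 - 10*y*cos(3*y)/9 + 10*sin(3*y)/27.


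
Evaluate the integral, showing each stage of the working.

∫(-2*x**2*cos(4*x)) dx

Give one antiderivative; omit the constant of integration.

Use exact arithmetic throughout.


Step 1. Integrate ∫(-2*x**2*cos(4*x)) dx by parts with u = x**2, dv = (-2*cos(4*x)) dx, so v = -sin(4*x)/2: now -x**2*sin(4*x)/2 + ∫(x*sin(4*x)) dx.
Step 2. Integrate ∫(x*sin(4*x)) dx by parts with u = x, dv = (sin(4*x)) dx, so v = -cos(4*x)/4: now -x**2*sin(4*x)/2 - x*cos(4*x)/4 + ∫(cos(4*x)/4) dx.
Step 3. Evaluate the standard form: now -x**2*sin(4*x)/2 - x*cos(4*x)/4 + sin(4*x)/16.
Answer: -x**2*sin(4*x)/2 - x*cos(4*x)/4 + sin(4*x)/16.


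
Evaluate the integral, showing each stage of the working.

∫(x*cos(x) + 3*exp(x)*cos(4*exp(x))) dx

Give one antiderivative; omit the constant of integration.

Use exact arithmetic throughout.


Step 1. Rewrite: now ∫(x*cos(x)) dx + ∫(3*exp(x)*cos(4*exp(x))) dx.
Step 2. Integrate ∫(x*cos(x)) dx by parts with u = x, dv = (cos(x)) dx, so v = sin(x): now x*sin(x) + ∫(3*exp(x)*cos(4*exp(x))) dx + ∫(-sin(x)) dx.
Step 3. Evaluate the standard form: now x*sin(x) + cos(x) + ∫(3*exp(x)*cos(4*exp(x))) dx.
Step 4. Substitute u = exp(x), turning ∫(3*exp(x)*cos(4*exp(x))) dx into ∫(3*cos(4*u)) du: now x*sin(x) + cos(x) + ∫(3*cos(4*u)) du.
Step 5. Evaluate the standard form: now x*sin(x) + 3*sin(4*u)/4 + cos(x).
Step 6. Substitute back u = exp(x): now x*sin(x) + 3*sin(4*exp(x))/4 + cos(x).
Answer: x*sin(x) + 3*sin(4*exp(x))/4 + cos(x).


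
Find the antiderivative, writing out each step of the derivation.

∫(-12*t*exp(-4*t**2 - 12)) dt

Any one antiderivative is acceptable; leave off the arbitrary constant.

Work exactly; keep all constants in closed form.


Step 1. Substitute u = t**2 + 3, turning ∫(-12*t*exp(-4*t**2 - 12)) dt into ∫(-6*exp(-4*u)) du: now ∫(-6*exp(-4*u)) du.
Step 2. Evaluate the standard form: now 3*exp(-4*u)/2.
Step 3. Substitute back u = t**2 + 3: now 3*exp(-4*t**2 - 12)/2.
Answer: 3*exp(-4*t**2 - 12)/2.


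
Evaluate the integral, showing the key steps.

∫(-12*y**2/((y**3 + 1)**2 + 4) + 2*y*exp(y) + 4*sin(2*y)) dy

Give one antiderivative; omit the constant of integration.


Step 1. Rewrite: now ∫(2*y*exp(y)) dy + ∫(-12*y**2/((y**3 + 1)**2 + 4)) dy + ∫(4*sin(2*y)) dy.
Step 2. Evaluate the standard form: now -2*cos(2*y) + ∫(2*y*exp(y)) dy + ∫(-12*y**2/((y**3 + 1)**2 + 4)) dy.
Step 3. Substitute u = y**3 + 1, turning ∫(-12*y**2/((y**3 + 1)**2 + 4)) dy into ∫(-4/(u**2 + 4)) du: now -2*cos(2*y) + ∫(2*y*exp(y)) dy + ∫(-4/(u**2 + 4)) du.
Step 4. Evaluate the standard form: now -2*cos(2*y) - 2*atan(u/2) + ∫(2*y*exp(y)) dy.
Step 5. Substitute back u = y**3 + 1: now -2*cos(2*y) - 2*atan(y**3/2 + 1/2) + ∫(2*y*exp(y)) dy.
Step 6. Integrate ∫(2*y*exp(y)) dy by parts with u = y, dv = (2*exp(y)) dy, so v = 2*exp(y): now 2*y*exp(y) - 2*cos(2*y) - 2*atan(y**3/2 + 1/2) + ∫(-2*exp(y)) dy.
Step 7. Evaluate the standard form: now 2*y*exp(y) - 2*exp(y) - 2*cos(2*y) - 2*atan(y**3/2 + 1/2).
Answer: 2*y*exp(y) - 2*exp(y) - 2*cos(2*y) - 2*atan(y**3/2 + 1/2).
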